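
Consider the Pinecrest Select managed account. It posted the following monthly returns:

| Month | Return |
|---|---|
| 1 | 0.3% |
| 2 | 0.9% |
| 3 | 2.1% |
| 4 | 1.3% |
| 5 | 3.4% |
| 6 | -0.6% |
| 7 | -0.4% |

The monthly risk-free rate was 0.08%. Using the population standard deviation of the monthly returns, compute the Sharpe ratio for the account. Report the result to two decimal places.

μ = (0.3 + 0.9 + 2.1 + 1.3 + 3.4 − 0.6 − 0.4) / 7 = 7.00 / 7 = 1.0000%
Population σ = √[Σ(r − μ)² / 7] = √[12.0800 / 7] = √1.7257 = 1.3137%
Sharpe = (μ − rf) / σ = (1.0000 − 0.08) / 1.3137 = 0.9200 / 1.3137 = 0.7003

0.70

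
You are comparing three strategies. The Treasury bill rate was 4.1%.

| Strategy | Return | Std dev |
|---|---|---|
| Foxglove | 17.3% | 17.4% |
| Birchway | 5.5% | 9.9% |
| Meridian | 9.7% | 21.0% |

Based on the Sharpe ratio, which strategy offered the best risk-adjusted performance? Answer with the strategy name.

Foxglove: Sharpe ratio = (17.3% − 4.1%) / 17.4% = 0.759
Birchway: Sharpe ratio = (5.5% − 4.1%) / 9.9% = 0.141
Meridian: Sharpe ratio = (9.7% − 4.1%) / 21.0% = 0.267
Highest: Foxglove (0.759).

Foxglove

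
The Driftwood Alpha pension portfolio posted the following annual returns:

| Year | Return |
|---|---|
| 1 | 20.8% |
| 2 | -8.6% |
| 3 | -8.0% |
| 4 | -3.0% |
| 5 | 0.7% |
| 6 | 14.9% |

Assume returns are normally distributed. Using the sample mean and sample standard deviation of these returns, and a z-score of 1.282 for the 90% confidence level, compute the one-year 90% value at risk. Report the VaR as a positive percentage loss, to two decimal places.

Mean return r̄ = 16.80 / 6 = 2.8000%
Σ(r − r̄)² = 755.0600; sample σ = √(755.0600/5) = 12.2887%
VaR = −(r̄ − z·σ) = −(2.8000 − 1.282 × 12.2887) = −(-12.9541) = 12.9541%

12.95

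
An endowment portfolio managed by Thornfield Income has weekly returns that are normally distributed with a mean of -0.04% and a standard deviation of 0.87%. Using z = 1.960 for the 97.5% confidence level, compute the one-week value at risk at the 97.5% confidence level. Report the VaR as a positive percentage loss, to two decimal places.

1.75

VaR (as % loss) = −(μ − z·σ) = −(-0.04% − 1.960 × 0.87%) = −(-1.7452%) = 1.7452%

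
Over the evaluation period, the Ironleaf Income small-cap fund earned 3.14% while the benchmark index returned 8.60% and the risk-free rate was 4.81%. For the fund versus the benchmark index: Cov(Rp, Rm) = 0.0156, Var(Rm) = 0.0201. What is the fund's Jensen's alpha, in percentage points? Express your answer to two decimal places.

β = Cov / Var = 0.0156 / 0.0201 = 0.7761
E[R] = Rf + β(Rm − Rf) = 4.81% + 0.7761 × (8.60% − 4.81%) = 7.7514%
α = Rp − E[R] = 3.14% − 7.7514% = -4.6114

-4.61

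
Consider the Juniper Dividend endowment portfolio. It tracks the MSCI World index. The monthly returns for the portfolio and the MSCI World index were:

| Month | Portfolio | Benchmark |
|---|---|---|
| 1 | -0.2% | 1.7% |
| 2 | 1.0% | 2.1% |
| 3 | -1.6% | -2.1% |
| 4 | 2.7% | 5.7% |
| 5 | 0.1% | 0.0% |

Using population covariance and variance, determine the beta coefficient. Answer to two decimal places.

r̄p = 0.4000%,  r̄m = 1.4800%
Cov = Σ(rp − r̄p)(rm − r̄m) / 5 = 3.5100
Var(rm) = Σ(rm − r̄m)² / 5 = 6.6496
β = Cov / Var = 3.5100 / 6.6496 = 0.5279

0.53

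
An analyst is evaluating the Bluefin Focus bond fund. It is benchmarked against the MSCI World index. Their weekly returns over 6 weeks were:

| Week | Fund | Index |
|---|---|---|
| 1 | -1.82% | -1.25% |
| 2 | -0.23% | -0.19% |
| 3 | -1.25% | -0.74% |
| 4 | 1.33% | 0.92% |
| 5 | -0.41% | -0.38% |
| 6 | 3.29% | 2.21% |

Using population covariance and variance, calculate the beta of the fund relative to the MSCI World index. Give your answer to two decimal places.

r̄p = 0.1517%,  r̄m = 0.0950%
Cov = Σ(rp − r̄p)(rm − r̄m) / 6 = 1.9679
Var(rm) = Σ(rm − r̄m)² / 6 = 1.3278
β = Cov / Var = 1.9679 / 1.3278 = 1.4821

1.48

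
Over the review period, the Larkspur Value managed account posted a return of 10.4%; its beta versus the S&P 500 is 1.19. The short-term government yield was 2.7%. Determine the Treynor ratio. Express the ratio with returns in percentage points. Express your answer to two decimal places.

6.47

Treynor = (Rp − Rf) / β = (10.4% − 2.7%) / 1.19 = 7.70 / 1.19 = 6.4706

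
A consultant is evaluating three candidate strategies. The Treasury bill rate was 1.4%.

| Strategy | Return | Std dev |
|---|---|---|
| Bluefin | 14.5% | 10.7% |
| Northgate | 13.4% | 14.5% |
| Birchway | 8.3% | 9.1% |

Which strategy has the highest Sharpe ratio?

Bluefin: Sharpe ratio = (14.5% − 1.4%) / 10.7% = 1.224
Northgate: Sharpe ratio = (13.4% − 1.4%) / 14.5% = 0.828
Birchway: Sharpe ratio = (8.3% − 1.4%) / 9.1% = 0.758
Highest: Bluefin (1.224).

Bluefin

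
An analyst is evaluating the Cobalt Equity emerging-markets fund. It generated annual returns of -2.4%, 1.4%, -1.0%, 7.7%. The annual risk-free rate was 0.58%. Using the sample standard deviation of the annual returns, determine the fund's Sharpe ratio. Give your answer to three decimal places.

r̄ = (-2.4 + 1.4 − 1 + 7.7) / 4 = 5.70 / 4 = 1.4250%
Σ(r − r̄)² = (-2.4 − 1.4250)² + (1.4 − 1.4250)² + (-1 − 1.4250)² + … = 59.8875
sample σ = √(59.8875 / 3) = √19.9625 = 4.4679%
Sharpe = (r̄ − rf) / σ = (1.4250 − 0.58) / 4.4679 = 0.8450 / 4.4679 = 0.1891

0.189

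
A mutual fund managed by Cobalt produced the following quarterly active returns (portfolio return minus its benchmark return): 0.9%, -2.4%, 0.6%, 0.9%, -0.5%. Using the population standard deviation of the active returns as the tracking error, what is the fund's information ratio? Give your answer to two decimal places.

Mean return μ = -0.50 / 5 = -0.1000%
Σ(r − μ)² = (0.9 − (-0.1000))² + (-2.4 − (-0.1000))² + … = 7.9400
population σ = √(7.9400 / 5) = √1.5880 = 1.2602%
IR = μ / tracking error = -0.1000 / 1.2602 = -0.0794

-0.08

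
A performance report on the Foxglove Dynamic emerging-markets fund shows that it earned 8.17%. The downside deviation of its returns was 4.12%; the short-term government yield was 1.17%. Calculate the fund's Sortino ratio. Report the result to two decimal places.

Sortino = (Rp − Rf) / σd = (8.17% − 1.17%) / 4.12% = 7.00% / 4.12% = 1.6990

1.70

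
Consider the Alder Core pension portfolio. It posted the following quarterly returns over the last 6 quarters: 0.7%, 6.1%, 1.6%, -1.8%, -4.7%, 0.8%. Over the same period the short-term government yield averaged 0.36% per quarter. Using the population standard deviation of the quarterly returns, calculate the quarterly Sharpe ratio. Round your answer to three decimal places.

0.027

Mean return r̄ = 2.70 / 6 = 0.4500%
Σ(r − r̄)² = 65.0150; population σ = √(65.0150/6) = 3.2918%
Sharpe = (r̄ − rf) / σ = (0.4500 − 0.36) / 3.2918 = 0.0900 / 3.2918 = 0.0273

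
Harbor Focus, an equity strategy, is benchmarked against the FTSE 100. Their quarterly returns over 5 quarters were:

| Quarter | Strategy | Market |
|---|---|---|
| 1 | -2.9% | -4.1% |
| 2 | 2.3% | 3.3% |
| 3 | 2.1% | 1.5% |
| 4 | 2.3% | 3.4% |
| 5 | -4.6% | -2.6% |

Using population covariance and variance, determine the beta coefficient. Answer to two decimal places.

r̄p = -0.1600%,  r̄m = 0.3000%
Cov = Σ(rp − r̄p)(rm − r̄m) / 5 = 8.5300
Var(rm) = Σ(rm − r̄m)² / 5 = 9.5640
β = Cov / Var = 8.5300 / 9.5640 = 0.8919

0.89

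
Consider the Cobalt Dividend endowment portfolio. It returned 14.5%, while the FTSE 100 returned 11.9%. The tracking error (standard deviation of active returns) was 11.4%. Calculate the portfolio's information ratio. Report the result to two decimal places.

0.23

IR = (Rp − Rb) / TE = (14.5% − 11.9%) / 11.4% = 2.60% / 11.4% = 0.2281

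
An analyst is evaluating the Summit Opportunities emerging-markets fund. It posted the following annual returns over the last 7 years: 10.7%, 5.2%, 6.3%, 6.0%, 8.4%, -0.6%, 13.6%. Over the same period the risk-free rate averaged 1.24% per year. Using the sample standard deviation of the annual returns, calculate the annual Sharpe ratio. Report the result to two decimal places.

1.30

r̄ = (10.7 + 5.2 + 6.3 + 6 + 8.4 − 0.6 + 13.6) / 7 = 7.0857%
Sample σ = √[Σ(r − r̄)² / 6] = √[121.6486 / 6] = √20.2748 = 4.5028%
Sharpe = (r̄ − rf) / σ = (7.0857 − 1.24) / 4.5028 = 5.8457 / 4.5028 = 1.2982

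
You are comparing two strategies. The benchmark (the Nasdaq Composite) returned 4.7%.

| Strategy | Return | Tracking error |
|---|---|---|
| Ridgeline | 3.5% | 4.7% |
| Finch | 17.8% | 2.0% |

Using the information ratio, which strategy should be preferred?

Ridgeline: IR = (3.5% − 4.7%) / 4.7% = -0.255
Finch: IR = (17.8% − 4.7%) / 2.0% = 6.550
Highest: Finch (6.550).

Finch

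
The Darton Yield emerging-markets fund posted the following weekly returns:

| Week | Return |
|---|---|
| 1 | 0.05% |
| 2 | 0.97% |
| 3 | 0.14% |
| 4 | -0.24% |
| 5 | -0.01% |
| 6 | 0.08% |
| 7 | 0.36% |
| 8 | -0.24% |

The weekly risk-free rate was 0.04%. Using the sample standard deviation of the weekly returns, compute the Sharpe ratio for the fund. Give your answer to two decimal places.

r̄ = (0.05 + 0.97 + 0.14 − 0.24 − 0.01 + 0.08 + 0.36 − 0.24) / 8 = 0.1388%
Σ(r − r̄)² = 1.0603; sample σ = √(1.0603/7) = 0.3892%
Sharpe = (r̄ − rf) / σ = (0.1388 − 0.04) / 0.3892 = 0.0988 / 0.3892 = 0.2539

0.25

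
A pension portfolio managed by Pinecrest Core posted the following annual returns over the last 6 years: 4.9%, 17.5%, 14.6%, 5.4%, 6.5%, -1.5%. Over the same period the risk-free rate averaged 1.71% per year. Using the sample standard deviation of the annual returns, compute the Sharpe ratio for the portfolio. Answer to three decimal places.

0.889

r̄ = (4.9 + 17.5 + 14.6 + 5.4 + 6.5 − 1.5) / 6 = 7.9000%
Sample σ = √[Σ(r − r̄)² / 5] = √[242.6200 / 5] = √48.5240 = 6.9659%
Sharpe = (r̄ − rf) / σ = (7.9000 − 1.71) / 6.9659 = 6.1900 / 6.9659 = 0.8886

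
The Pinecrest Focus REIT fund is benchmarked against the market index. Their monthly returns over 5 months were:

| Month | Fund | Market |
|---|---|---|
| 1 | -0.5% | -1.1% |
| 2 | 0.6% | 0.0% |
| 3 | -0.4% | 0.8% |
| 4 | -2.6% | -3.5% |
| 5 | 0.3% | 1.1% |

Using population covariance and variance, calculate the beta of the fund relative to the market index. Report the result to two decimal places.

0.60

r̄p = -0.5200%,  r̄m = -0.5400%
Cov = Σ(rp − r̄p)(rm − r̄m) / 5 = 1.6512
Var(rm) = Σ(rm − r̄m)² / 5 = 2.7704
β = Cov / Var = 1.6512 / 2.7704 = 0.5960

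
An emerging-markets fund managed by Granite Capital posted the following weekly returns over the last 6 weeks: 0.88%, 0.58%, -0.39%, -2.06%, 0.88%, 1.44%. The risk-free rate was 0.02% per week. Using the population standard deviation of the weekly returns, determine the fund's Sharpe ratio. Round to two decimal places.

0.17

r̄ = (0.88 + 0.58 − 0.39 − 2.06 + 0.88 + 1.44) / 6 = 0.2217%
Σ(r − r̄)² = (0.88 − 0.2217)² + (0.58 − 0.2217)² + (-0.39 − 0.2217)² + … = 8.0597
σ = √[8.0597 / 6] = 1.1590%
Sharpe = (r̄ − rf) / σ = (0.2217 − 0.02) / 1.1590 = 0.2017 / 1.1590 = 0.1740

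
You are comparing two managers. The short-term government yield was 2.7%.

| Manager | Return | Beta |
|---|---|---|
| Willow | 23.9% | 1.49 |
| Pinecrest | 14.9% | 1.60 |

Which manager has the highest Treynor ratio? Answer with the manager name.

Willow

Willow: Treynor = (23.9% − 2.7%) / 1.49 = 14.228
Pinecrest: Treynor = (14.9% − 2.7%) / 1.60 = 7.625
Highest: Willow (14.228).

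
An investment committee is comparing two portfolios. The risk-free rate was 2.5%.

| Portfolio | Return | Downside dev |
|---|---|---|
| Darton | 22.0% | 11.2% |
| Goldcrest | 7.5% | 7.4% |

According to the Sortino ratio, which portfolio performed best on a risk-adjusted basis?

Darton

Darton: Sortino ratio = (22.0% − 2.5%) / 11.2% = 1.741
Goldcrest: Sortino ratio = (7.5% − 2.5%) / 7.4% = 0.676
Highest: Darton (1.741).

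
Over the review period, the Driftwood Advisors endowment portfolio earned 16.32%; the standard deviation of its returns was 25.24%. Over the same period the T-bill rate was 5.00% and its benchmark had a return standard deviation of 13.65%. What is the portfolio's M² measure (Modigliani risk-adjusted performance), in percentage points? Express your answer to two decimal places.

Sharpe = (Rp − Rf) / σp = (16.32% − 5.00%) / 25.24% = 0.4485
M² = Rf + Sharpe × σm = 5.00% + 0.4485 × 13.65% = 11.1220%

11.12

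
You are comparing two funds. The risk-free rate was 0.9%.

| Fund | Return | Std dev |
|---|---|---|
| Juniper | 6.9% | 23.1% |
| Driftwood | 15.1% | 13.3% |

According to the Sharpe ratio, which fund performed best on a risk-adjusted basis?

Juniper: Sharpe ratio = (6.9% − 0.9%) / 23.1% = 0.260
Driftwood: Sharpe ratio = (15.1% − 0.9%) / 13.3% = 1.068
Highest: Driftwood (1.068).

Driftwood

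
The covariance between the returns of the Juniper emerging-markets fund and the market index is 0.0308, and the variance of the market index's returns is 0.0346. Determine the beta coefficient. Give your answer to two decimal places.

β = Cov(Rp, Rm) / Var(Rm) = 0.0308 / 0.0346 = 0.8902

0.89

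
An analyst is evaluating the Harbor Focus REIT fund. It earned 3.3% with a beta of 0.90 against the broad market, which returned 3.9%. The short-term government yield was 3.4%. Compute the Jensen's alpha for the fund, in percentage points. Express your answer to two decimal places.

-0.55

CAPM expected return = Rf + β(Rm − Rf) = 3.4% + 0.90 × (3.9% − 3.4%) = 3.4 + 0.90 × 0.50 = 3.8500%
Jensen's α = Rp − E[R] = 3.3% − 3.8500% = -0.5500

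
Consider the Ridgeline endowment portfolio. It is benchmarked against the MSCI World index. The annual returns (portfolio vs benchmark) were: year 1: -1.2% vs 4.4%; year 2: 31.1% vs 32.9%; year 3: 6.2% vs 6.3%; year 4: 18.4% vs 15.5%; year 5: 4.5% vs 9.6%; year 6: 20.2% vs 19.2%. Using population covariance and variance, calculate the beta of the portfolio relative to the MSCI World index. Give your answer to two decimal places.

1.10

r̄p = 13.2000%,  r̄m = 14.6500%
Cov = Σ(rp − r̄p)(rm − r̄m) / 6 = 102.1550
Var(rm) = Σ(rm − r̄m)² / 6 = 92.4625
β = Cov / Var = 102.1550 / 92.4625 = 1.1048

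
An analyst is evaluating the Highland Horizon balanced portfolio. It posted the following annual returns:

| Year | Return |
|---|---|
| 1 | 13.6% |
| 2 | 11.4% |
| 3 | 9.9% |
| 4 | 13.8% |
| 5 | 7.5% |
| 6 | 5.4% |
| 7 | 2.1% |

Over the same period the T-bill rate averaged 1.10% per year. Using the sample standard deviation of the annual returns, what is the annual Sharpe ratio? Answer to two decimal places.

1.84

Mean return r̄ = 63.70 / 7 = 9.1000%
Σ(r − r̄)² = 113.5200; sample σ = √(113.5200/6) = 4.3497%
Sharpe = (r̄ − rf) / σ = (9.1000 − 1.1) / 4.3497 = 8.0000 / 4.3497 = 1.8392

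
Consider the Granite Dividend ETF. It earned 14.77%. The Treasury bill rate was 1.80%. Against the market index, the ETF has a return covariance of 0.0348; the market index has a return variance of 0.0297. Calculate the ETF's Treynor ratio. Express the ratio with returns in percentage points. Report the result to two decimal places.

11.07

β = Cov / Var = 0.0348 / 0.0297 = 1.1717
Treynor = (Rp − Rf) / β = (14.77% − 1.80%) / 1.1717 = 12.97 / 1.1717 = 11.0694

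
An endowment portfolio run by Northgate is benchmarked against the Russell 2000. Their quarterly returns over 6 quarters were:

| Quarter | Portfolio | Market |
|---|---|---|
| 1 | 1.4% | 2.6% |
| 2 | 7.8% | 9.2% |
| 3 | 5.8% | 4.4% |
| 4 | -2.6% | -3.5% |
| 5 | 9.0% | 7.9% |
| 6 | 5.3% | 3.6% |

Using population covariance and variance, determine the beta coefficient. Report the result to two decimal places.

r̄p = 4.4500%,  r̄m = 4.0333%
Cov = Σ(rp − r̄p)(rm − r̄m) / 6 = 15.4183
Var(rm) = Σ(rm − r̄m)² / 6 = 16.7956
β = Cov / Var = 15.4183 / 16.7956 = 0.9180

0.92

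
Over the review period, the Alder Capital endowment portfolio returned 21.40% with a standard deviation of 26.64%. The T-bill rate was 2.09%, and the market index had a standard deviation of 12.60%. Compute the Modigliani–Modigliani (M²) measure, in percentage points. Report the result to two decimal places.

11.22

Sharpe = (Rp − Rf) / σp = (21.40% − 2.09%) / 26.64% = 0.7248
M² = Rf + Sharpe × σm = 2.09% + 0.7248 × 12.60% = 11.2225%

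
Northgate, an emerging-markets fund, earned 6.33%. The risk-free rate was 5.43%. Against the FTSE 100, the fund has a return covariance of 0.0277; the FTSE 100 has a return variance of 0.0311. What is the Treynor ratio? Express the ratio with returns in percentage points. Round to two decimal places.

1.01

β = Cov / Var = 0.0277 / 0.0311 = 0.8907
Treynor = (Rp − Rf) / β = (6.33% − 5.43%) / 0.8907 = 0.90 / 0.8907 = 1.0104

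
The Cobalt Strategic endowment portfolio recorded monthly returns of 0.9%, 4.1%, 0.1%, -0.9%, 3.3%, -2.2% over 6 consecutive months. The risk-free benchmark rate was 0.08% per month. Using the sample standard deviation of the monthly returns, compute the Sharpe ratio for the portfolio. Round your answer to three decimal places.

0.331

r̄ = (0.9 + 4.1 + 0.1 − 0.9 + 3.3 − 2.2) / 6 = 5.30 / 6 = 0.8833%
Σ(r − r̄)² = (0.9 − 0.8833)² + (4.1 − 0.8833)² + (0.1 − 0.8833)² + … = 29.4883
sample σ = √(29.4883 / 5) = √5.8977 = 2.4285%
Sharpe = (r̄ − rf) / σ = (0.8833 − 0.08) / 2.4285 = 0.8033 / 2.4285 = 0.3308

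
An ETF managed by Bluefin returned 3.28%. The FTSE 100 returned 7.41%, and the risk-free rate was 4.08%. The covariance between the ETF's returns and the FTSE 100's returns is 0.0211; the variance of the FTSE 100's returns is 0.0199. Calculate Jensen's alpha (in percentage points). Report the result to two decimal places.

-4.33

β = Cov / Var = 0.0211 / 0.0199 = 1.0603
E[R] = Rf + β(Rm − Rf) = 4.08% + 1.0603 × (7.41% − 4.08%) = 7.6108%
α = Rp − E[R] = 3.28% − 7.6108% = -4.3308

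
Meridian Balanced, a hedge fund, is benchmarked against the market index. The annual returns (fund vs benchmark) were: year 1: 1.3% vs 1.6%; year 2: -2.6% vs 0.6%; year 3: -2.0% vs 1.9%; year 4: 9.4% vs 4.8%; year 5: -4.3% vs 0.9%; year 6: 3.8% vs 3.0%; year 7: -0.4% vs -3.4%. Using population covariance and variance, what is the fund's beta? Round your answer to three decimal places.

1.142

r̄p = 0.7429%,  r̄m = 1.3429%
Cov = Σ(rp − r̄p)(rm − r̄m) / 7 = 6.2496
Var(rm) = Σ(rm − r̄m)² / 7 = 5.4739
β = Cov / Var = 6.2496 / 5.4739 = 1.1417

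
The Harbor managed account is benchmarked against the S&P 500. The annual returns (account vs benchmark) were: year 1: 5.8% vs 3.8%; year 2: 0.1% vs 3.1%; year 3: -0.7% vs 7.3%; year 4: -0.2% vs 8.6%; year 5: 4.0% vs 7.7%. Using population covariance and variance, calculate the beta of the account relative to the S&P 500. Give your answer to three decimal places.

r̄p = 1.8000%,  r̄m = 6.1000%
Cov = Σ(rp − r̄p)(rm − r̄m) / 5 = -1.7160
Var(rm) = Σ(rm − r̄m)² / 5 = 4.9080
β = Cov / Var = -1.7160 / 4.9080 = -0.3496

-0.350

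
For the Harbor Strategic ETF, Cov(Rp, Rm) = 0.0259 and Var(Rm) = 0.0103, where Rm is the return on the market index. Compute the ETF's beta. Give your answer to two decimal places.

β = Cov(Rp, Rm) / Var(Rm) = 0.0259 / 0.0103 = 2.5146

2.51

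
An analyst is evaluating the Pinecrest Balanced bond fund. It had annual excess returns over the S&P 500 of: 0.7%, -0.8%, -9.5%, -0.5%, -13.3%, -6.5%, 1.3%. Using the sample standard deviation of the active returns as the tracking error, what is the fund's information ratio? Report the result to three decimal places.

-0.716

r̄ = (0.7 − 0.8 − 9.5 − 0.5 − 13.3 − 6.5 + 1.3) / 7 = -28.60 / 7 = -4.0857%
Σ(r − r̄)² = 195.6086; sample σ = √(195.6086/6) = 5.7098%
IR = r̄ / tracking error = -4.0857 / 5.7098 = -0.7156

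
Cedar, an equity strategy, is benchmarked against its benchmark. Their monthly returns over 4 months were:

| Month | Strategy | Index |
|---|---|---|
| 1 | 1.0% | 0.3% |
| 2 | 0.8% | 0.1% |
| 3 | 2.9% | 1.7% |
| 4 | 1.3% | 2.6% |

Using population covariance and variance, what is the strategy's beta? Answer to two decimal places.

0.39

r̄p = 1.5000%,  r̄m = 1.1750%
Cov = Σ(rp − r̄p)(rm − r̄m) / 4 = 0.4100
Var(rm) = Σ(rm − r̄m)² / 4 = 1.0569
β = Cov / Var = 0.4100 / 1.0569 = 0.3879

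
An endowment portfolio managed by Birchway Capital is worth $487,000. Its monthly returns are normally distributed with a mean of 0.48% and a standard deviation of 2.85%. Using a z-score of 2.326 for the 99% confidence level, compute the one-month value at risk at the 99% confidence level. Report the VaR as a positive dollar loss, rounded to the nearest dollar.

$29,946

Return at the 99% tail: μ − z·σ = 0.48% − 2.326 × 2.85% = 0.48 − 6.6291 = -6.1491%
VaR = −(-6.1491%) × $487,000 = 6.1491% × $487,000 = $29,946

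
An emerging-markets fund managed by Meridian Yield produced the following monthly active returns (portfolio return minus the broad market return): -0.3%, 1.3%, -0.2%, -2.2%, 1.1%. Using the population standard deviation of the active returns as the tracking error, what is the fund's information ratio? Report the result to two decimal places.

-0.05

Mean return r̄ = -0.30 / 5 = -0.0600%
Σ(r − r̄)² = (-0.3 − (-0.0600))² + (1.3 − (-0.0600))² + … = 7.8520
population σ = √(7.8520 / 5) = √1.5704 = 1.2532%
IR = r̄ / tracking error = -0.0600 / 1.2532 = -0.0479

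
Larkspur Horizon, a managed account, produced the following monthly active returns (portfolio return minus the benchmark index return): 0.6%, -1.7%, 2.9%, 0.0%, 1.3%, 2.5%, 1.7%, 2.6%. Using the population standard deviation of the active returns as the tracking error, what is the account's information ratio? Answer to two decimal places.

0.85

Mean return μ = 9.90 / 8 = 1.2375%
Σ(r − μ)² = 16.9988; population σ = √(16.9988/8) = 1.4577%
IR = μ / tracking error = 1.2375 / 1.4577 = 0.8489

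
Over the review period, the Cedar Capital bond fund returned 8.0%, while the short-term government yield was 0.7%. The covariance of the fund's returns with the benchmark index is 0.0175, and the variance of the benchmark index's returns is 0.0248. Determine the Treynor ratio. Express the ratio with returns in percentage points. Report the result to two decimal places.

β = Cov / Var = 0.0175 / 0.0248 = 0.7056
Treynor = (Rp − Rf) / β = (8.0% − 0.7%) / 0.7056 = 7.30 / 0.7056 = 10.3458

10.35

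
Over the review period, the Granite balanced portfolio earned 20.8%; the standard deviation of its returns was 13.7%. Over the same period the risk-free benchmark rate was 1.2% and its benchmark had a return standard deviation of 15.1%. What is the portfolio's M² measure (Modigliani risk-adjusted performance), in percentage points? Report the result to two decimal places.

22.80

Sharpe = (Rp − Rf) / σp = (20.8% − 1.2%) / 13.7% = 1.4307
M² = Rf + Sharpe × σm = 1.2% + 1.4307 × 15.1% = 22.8036%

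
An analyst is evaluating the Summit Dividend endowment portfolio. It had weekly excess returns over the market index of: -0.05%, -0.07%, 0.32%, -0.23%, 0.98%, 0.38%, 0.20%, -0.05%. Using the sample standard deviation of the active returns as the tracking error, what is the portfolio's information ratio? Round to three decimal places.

r̄ = (-0.05 − 0.07 + 0.32 − 0.23 + 0.98 + 0.38 + 0.2 − 0.05) / 8 = 1.480 / 8 = 0.1850%
Σ(r − r̄)² = 1.0362; sample σ = √(1.0362/7) = 0.3847%
IR = r̄ / tracking error = 0.1850 / 0.3847 = 0.4809

0.481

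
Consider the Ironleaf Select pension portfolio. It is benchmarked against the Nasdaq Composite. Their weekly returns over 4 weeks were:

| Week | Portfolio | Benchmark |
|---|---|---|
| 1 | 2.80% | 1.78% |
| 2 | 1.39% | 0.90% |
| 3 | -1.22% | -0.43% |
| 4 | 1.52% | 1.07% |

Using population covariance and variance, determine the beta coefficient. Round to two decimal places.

r̄p = 1.1225%,  r̄m = 0.8300%
Cov = Σ(rp − r̄p)(rm − r̄m) / 4 = 1.1648
Var(rm) = Σ(rm − r̄m)² / 4 = 0.6382
β = Cov / Var = 1.1648 / 0.6382 = 1.8251

1.83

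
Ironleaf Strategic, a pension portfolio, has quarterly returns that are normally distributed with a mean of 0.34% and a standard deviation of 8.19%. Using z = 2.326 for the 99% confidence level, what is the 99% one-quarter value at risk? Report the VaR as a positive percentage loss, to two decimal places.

18.71

VaR (as % loss) = −(μ − z·σ) = −(0.34% − 2.326 × 8.19%) = −(-18.70994%) = 18.70994%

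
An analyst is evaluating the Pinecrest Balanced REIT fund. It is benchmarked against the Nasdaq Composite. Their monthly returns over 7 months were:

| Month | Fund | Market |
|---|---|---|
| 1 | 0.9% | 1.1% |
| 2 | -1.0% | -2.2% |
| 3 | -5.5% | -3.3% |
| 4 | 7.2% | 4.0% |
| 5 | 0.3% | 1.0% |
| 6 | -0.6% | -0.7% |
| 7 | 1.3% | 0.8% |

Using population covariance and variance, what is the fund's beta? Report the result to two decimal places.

r̄p = 0.3714%,  r̄m = 0.1000%
Cov = Σ(rp − r̄p)(rm − r̄m) / 7 = 7.3771
Var(rm) = Σ(rm − r̄m)² / 7 = 5.0000
β = Cov / Var = 7.3771 / 5.0000 = 1.4754

1.48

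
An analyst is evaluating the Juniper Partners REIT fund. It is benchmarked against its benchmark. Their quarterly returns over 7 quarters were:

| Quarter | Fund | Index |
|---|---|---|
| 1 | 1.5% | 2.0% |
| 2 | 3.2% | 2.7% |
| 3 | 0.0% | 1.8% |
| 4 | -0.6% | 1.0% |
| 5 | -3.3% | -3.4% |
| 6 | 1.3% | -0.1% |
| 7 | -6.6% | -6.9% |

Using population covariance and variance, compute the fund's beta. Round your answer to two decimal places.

0.90

r̄p = -0.6429%,  r̄m = -0.4143%
Cov = Σ(rp − r̄p)(rm − r̄m) / 7 = 9.4008
Var(rm) = Σ(rm − r̄m)² / 7 = 10.5012
β = Cov / Var = 9.4008 / 10.5012 = 0.8952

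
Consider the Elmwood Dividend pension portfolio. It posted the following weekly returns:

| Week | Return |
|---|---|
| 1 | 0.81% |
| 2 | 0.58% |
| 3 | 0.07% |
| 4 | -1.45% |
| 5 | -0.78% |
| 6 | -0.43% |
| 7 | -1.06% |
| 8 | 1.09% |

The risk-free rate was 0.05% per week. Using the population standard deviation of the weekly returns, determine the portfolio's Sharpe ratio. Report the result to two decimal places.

-0.23

r̄ = (0.81 + 0.58 + 0.07 − 1.45 − 0.78 − 0.43 − 1.06 + 1.09) / 8 = -1.170 / 8 = -0.1463%
Population σ = √[Σ(r − r̄)² / 8] = √[6.0338 / 8] = √0.7542 = 0.8684%
Sharpe = (r̄ − rf) / σ = (-0.1463 − 0.05) / 0.8684 = -0.1963 / 0.8684 = -0.2260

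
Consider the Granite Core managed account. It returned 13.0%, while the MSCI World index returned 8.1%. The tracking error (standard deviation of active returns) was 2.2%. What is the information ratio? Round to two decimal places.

IR = (Rp − Rb) / TE = (13.0% − 8.1%) / 2.2% = 4.90% / 2.2% = 2.2273

2.23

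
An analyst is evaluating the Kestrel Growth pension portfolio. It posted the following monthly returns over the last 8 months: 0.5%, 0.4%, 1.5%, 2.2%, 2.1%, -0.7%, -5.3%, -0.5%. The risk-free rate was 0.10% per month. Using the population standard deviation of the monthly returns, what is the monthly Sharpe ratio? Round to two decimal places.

Mean return r̄ = 0.20 / 8 = 0.0250%
Population std dev = √[40.7350 / 8] = 2.2565%
Sharpe = (r̄ − rf) / σ = (0.0250 − 0.1) / 2.2565 = -0.0750 / 2.2565 = -0.0332

-0.03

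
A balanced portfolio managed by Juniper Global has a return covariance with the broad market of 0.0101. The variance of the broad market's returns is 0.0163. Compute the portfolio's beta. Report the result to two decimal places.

β = Cov(Rp, Rm) / Var(Rm) = 0.0101 / 0.0163 = 0.6196

0.62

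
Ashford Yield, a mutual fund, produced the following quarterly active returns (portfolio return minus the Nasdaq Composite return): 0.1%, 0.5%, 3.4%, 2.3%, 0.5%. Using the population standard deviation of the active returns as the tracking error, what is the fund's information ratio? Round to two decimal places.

1.07

r̄ = (0.1 + 0.5 + 3.4 + 2.3 + 0.5) / 5 = 6.80 / 5 = 1.3600%
Population σ = √[Σ(r − r̄)² / 5] = √[8.1120 / 5] = √1.6224 = 1.2737%
IR = r̄ / tracking error = 1.3600 / 1.2737 = 1.0678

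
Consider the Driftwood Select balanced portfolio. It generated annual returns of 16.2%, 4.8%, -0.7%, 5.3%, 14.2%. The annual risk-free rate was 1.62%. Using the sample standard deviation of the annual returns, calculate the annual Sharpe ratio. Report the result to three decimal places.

0.899

Mean return r̄ = 39.80 / 5 = 7.9600%
Σ(r − r̄)² = (16.2 − 7.9600)² + (4.8 − 7.9600)² + (-0.7 − 7.9600)² + … = 198.8920
σ = √[198.8920 / 4] = 7.0515%
Sharpe = (r̄ − rf) / σ = (7.9600 − 1.62) / 7.0515 = 6.3400 / 7.0515 = 0.8991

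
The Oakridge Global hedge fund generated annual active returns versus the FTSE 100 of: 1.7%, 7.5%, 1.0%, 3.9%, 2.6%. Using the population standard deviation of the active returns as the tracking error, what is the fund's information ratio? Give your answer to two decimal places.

Mean return r̄ = 16.70 / 5 = 3.3400%
Σ(r − r̄)² = (1.7 − 3.3400)² + (7.5 − 3.3400)² + (1 − 3.3400)² + … = 26.3320
population σ = √(26.3320 / 5) = √5.2664 = 2.2949%
IR = r̄ / tracking error = 3.3400 / 2.2949 = 1.4554

1.46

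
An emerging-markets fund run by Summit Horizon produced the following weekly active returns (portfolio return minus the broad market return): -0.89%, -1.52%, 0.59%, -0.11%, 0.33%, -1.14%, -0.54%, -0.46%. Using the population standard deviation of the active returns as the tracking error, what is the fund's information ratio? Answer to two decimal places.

-0.69

μ = (-0.89 − 1.52 + 0.59 − 0.11 + 0.33 − 1.14 − 0.54 − 0.46) / 8 = -0.4675%
Population σ = √[Σ(r − μ)² / 8] = √[3.6260 / 8] = √0.4533 = 0.6733%
IR = μ / tracking error = -0.4675 / 0.6733 = -0.6943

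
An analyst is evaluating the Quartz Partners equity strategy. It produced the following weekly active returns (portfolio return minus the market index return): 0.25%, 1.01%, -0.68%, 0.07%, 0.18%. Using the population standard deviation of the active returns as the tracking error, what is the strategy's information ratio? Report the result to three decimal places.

r̄ = (0.25 + 1.01 − 0.68 + 0.07 + 0.18) / 5 = 0.830 / 5 = 0.1660%
Σ(r − r̄)² = (0.25 − 0.1660)² + (1.01 − 0.1660)² + … = 1.4445
σ = √[1.4445 / 5] = 0.5375%
IR = r̄ / tracking error = 0.1660 / 0.5375 = 0.3088

0.309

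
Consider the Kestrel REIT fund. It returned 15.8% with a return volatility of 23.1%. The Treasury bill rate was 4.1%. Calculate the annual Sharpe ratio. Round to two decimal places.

0.51

Sharpe = (Rp − Rf) / σp = (15.8% − 4.1%) / 23.1% = 11.70% / 23.1% = 0.5065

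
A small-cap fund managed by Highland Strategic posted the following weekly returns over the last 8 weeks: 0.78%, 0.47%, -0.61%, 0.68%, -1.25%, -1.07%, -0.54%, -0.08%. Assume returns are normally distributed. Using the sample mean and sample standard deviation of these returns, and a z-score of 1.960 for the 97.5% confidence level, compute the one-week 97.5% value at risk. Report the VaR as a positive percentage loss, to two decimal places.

1.75

μ = (0.78 + 0.47 − 0.61 + 0.68 − 1.25 − 1.07 − 0.54 − 0.08) / 8 = -0.2025%
Sample std dev = √[4.3412 / 7] = 0.7875%
VaR = −(μ − z·σ) = −(-0.2025 − 1.960 × 0.7875) = −(-1.7460) = 1.7460%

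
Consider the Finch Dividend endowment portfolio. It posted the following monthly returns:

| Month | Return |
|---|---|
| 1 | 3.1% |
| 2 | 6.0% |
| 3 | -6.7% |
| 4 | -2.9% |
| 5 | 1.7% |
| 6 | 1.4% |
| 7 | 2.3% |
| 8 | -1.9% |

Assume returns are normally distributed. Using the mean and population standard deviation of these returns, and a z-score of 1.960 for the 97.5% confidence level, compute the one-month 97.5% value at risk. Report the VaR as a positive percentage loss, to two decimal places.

6.94

Mean return μ = 3.00 / 8 = 0.3750%
Σ(r − μ)² = (3.1 − 0.3750)² + (6 − 0.3750)² + … = 111.5350
σ = √[111.5350 / 8] = 3.7339%
VaR = −(μ − z·σ) = −(0.3750 − 1.960 × 3.7339) = −(-6.9434) = 6.9434%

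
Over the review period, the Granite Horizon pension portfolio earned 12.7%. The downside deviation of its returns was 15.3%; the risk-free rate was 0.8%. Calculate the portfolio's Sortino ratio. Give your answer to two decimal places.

Sortino = (Rp − Rf) / σd = (12.7% − 0.8%) / 15.3% = 11.90% / 15.3% = 0.7778

0.78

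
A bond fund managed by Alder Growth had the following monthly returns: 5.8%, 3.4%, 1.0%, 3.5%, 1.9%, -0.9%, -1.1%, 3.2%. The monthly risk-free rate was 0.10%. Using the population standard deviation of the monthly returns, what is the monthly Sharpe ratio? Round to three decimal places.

0.905

r̄ = (5.8 + 3.4 + 1 + 3.5 + 1.9 − 0.9 − 1.1 + 3.2) / 8 = 16.80 / 8 = 2.1000%
Population std dev = √[39.0400 / 8] = 2.2091%
Sharpe = (r̄ − rf) / σ = (2.1000 − 0.1) / 2.2091 = 2.0000 / 2.2091 = 0.9053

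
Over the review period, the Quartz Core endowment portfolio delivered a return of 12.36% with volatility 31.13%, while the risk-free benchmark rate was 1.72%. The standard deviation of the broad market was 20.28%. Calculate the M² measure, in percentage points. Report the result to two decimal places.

Sharpe = (Rp − Rf) / σp = (12.36% − 1.72%) / 31.13% = 0.3418
M² = Rf + Sharpe × σm = 1.72% + 0.3418 × 20.28% = 8.6517%

8.65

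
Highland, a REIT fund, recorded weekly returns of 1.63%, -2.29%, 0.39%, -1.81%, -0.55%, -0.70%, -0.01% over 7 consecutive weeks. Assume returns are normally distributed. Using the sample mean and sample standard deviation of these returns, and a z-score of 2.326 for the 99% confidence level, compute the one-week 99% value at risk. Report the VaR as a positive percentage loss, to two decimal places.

3.56

r̄ = (1.63 − 2.29 + 0.39 − 1.81 − 0.55 − 0.7 − 0.01) / 7 = -0.4771%
Sample std dev = √[10.5281 / 6] = 1.3246%
VaR = −(r̄ − z·σ) = −(-0.4771 − 2.326 × 1.3246) = −(-3.5581) = 3.5581%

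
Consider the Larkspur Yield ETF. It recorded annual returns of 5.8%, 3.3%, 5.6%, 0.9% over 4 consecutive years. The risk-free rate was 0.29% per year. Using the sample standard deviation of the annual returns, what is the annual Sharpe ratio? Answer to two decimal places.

1.57

Mean return r̄ = 15.60 / 4 = 3.9000%
Σ(r − r̄)² = (5.8 − 3.9000)² + (3.3 − 3.9000)² + … = 15.8600
σ = √[15.8600 / 3] = 2.2993%
Sharpe = (r̄ − rf) / σ = (3.9000 − 0.29) / 2.2993 = 3.6100 / 2.2993 = 1.5700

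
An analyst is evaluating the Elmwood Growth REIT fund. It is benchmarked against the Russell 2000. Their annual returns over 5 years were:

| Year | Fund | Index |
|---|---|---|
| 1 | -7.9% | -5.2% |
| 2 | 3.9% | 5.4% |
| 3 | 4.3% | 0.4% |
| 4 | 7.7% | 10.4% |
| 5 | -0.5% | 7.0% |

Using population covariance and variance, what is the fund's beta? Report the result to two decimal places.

0.76

r̄p = 1.5000%,  r̄m = 3.6000%
Cov = Σ(rp − r̄p)(rm − r̄m) / 5 = 22.6880
Var(rm) = Σ(rm − r̄m)² / 5 = 29.7440
β = Cov / Var = 22.6880 / 29.7440 = 0.7628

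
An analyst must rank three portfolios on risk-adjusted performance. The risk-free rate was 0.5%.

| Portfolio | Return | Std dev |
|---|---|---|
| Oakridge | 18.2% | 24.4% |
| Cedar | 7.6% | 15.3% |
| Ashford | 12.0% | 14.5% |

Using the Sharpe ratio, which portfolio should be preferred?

Ashford

Oakridge: Sharpe ratio = (18.2% − 0.5%) / 24.4% = 0.725
Cedar: Sharpe ratio = (7.6% − 0.5%) / 15.3% = 0.464
Ashford: Sharpe ratio = (12.0% − 0.5%) / 14.5% = 0.793
Highest: Ashford (0.793).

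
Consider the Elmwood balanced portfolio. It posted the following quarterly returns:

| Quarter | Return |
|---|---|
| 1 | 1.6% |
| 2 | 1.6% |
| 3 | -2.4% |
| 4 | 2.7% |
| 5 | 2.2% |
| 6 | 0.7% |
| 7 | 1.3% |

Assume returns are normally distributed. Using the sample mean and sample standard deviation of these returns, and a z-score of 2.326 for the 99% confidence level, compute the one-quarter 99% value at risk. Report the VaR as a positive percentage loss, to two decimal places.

2.78

Mean return r̄ = 7.70 / 7 = 1.1000%
Σ(r − r̄)² = 16.7200; sample σ = √(16.7200/6) = 1.6693%
VaR = −(r̄ − z·σ) = −(1.1000 − 2.326 × 1.6693) = −(-2.7828) = 2.7828%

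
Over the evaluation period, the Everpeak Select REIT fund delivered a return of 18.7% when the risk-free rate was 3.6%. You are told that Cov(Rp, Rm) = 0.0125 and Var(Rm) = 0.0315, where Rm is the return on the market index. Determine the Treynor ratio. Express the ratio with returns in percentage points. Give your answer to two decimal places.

β = Cov / Var = 0.0125 / 0.0315 = 0.3968
Treynor = (Rp − Rf) / β = (18.7% − 3.6%) / 0.3968 = 15.10 / 0.3968 = 38.0544

38.05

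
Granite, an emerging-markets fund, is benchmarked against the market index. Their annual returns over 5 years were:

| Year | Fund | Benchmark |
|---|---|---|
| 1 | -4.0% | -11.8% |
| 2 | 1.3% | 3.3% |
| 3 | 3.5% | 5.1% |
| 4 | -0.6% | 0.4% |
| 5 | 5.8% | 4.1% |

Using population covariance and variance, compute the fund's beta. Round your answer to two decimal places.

0.47

r̄p = 1.2000%,  r̄m = 0.2200%
Cov = Σ(rp − r̄p)(rm − r̄m) / 5 = 18.3120
Var(rm) = Σ(rm − r̄m)² / 5 = 38.5736
β = Cov / Var = 18.3120 / 38.5736 = 0.4747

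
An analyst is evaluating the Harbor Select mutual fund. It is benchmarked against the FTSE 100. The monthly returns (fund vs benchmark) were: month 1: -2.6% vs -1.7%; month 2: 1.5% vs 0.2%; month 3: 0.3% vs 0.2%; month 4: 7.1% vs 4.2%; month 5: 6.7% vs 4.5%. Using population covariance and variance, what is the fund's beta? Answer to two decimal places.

1.52

r̄p = 2.6000%,  r̄m = 1.4800%
Cov = Σ(rp − r̄p)(rm − r̄m) / 5 = 9.1020
Var(rm) = Σ(rm − r̄m)² / 5 = 5.9816
β = Cov / Var = 9.1020 / 5.9816 = 1.5217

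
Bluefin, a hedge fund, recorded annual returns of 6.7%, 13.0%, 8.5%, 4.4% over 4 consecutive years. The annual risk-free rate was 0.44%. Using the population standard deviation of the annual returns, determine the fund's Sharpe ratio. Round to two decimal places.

2.44

μ = (6.7 + 13 + 8.5 + 4.4) / 4 = 32.60 / 4 = 8.1500%
Σ(r − μ)² = (6.7 − 8.1500)² + (13 − 8.1500)² + … = 39.8100
population σ = √(39.8100 / 4) = √9.9525 = 3.1548%
Sharpe = (μ − rf) / σ = (8.1500 − 0.44) / 3.1548 = 7.7100 / 3.1548 = 2.4439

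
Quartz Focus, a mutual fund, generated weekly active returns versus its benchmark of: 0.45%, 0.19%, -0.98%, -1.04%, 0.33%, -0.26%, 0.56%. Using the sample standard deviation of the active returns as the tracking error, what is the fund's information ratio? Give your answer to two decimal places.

-0.16

μ = (0.45 + 0.19 − 0.98 − 1.04 + 0.33 − 0.26 + 0.56) / 7 = -0.750 / 7 = -0.1071%
Sample σ = √[Σ(r − μ)² / 6] = √[2.6903 / 6] = √0.4484 = 0.6696%
IR = μ / tracking error = -0.1071 / 0.6696 = -0.1599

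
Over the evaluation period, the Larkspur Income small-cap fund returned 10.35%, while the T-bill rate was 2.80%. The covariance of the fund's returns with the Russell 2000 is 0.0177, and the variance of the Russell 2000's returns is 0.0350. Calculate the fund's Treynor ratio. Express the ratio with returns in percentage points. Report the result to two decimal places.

β = Cov / Var = 0.0177 / 0.0350 = 0.5057
Treynor = (Rp − Rf) / β = (10.35% − 2.80%) / 0.5057 = 7.55 / 0.5057 = 14.9298

14.93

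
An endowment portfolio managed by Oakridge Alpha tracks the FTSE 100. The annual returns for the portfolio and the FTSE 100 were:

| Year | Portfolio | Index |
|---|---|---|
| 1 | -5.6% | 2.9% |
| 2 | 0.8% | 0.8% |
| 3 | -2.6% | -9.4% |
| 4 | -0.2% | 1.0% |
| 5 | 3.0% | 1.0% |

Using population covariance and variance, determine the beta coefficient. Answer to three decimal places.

0.085

r̄p = -0.9200%,  r̄m = -0.7400%
Cov = Σ(rp − r̄p)(rm − r̄m) / 5 = 1.6472
Var(rm) = Σ(rm − r̄m)² / 5 = 19.3344
β = Cov / Var = 1.6472 / 19.3344 = 0.0852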